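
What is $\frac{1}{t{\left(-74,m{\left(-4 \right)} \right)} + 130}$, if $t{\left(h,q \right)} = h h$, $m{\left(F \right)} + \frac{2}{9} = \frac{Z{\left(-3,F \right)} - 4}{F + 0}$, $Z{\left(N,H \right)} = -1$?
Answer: $\frac{1}{5606} \approx 0.00017838$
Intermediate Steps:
$m{\left(F \right)} = - \frac{2}{9} - \frac{5}{F}$ ($m{\left(F \right)} = - \frac{2}{9} + \frac{-1 - 4}{F + 0} = - \frac{2}{9} - \frac{5}{F}$)
$t{\left(h,q \right)} = h^{2}$
$\frac{1}{t{\left(-74,m{\left(-4 \right)} \right)} + 130} = \frac{1}{\left(-74\right)^{2} + 130} = \frac{1}{5476 + 130} = \frac{1}{5606}$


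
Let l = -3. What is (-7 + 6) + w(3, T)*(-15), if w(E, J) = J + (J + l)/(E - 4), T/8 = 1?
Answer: -46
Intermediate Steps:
T = 8 (T = 8*1 = 8)
w(E, J) = J + (-3 + J)/(-4 + E) (w(E, J) = J + (J - 3)/(E - 4) = J + (-3 + J)/(-4 + E))
(-7 + 6) + w(3, T)*(-15) = (-7 + 6) + ((-3 - 3*8 + 3*8)/(-4 + 3))*(-15) = -1 + ((-3 - 24 + 24)/(-1))*(-15) = -1 - 1*(-3)*(-15) = -1 + 3*(-15) = -1 - 45 = -46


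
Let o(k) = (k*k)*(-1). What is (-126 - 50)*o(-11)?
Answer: 21296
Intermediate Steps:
o(k) = -k² (o(k) = k²*(-1) = -k²)
(-126 - 50)*o(-11) = (-126 - 50)*(-1*(-11)²) = -(-176)*121 = -176*(-121) = 21296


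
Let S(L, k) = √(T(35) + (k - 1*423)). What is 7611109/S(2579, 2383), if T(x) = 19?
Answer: 7611109*√1979/1979 ≈ 1.7109e+5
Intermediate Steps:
S(L, k) = √(-404 + k) (S(L, k) = √(19 + (k - 1*423)) = √(19 + (k - 423)) = √(19 + (-423 + k)) = √(-404 + k))
7611109/S(2579, 2383) = 7611109/(√(-404 + 2383)) = 7611109/(√1979) = 7611109*(√1979/1979) = 7611109*√1979/1979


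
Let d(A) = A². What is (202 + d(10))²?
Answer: 91204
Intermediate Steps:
(202 + d(10))² = (202 + 10²)² = (202 + 100)² = 302² = 91204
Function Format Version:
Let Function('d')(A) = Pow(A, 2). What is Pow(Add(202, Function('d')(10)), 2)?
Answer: 91204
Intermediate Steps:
Pow(Add(202, Function('d')(10)), 2) = Pow(Add(202, Pow(10, 2)), 2) = Pow(Add(202, 100), 2) = Pow(302, 2) = 91204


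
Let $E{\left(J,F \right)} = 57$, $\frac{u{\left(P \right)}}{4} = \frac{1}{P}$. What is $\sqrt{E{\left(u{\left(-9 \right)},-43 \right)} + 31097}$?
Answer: $\sqrt{31154} \approx 176.5$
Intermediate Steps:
$u{\left(P \right)} = \frac{4}{P}$
$\sqrt{E{\left(u{\left(-9 \right)},-43 \right)} + 31097} = \sqrt{57 + 31097} = \sqrt{31154}$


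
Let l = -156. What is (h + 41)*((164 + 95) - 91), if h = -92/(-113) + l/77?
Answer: 8308728/1243 ≈ 6684.4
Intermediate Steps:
h = -10544/8701 (h = -92/(-113) - 156/77 = -92*(-1/113) - 156*1/77 = 92/113 - 156/77 = -10544/8701 ≈ -1.2118)
(h + 41)*((164 + 95) - 91) = (-10544/8701 + 41)*((164 + 95) - 91) = 346197*(259 - 91)/8701 = (346197/8701)*168 = 8308728/1243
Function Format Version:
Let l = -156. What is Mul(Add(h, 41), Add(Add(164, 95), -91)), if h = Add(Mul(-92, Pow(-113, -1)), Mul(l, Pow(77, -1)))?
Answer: Rational(8308728, 1243) ≈ 6684.4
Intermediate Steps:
h = Rational(-10544, 8701) (h = Add(Mul(-92, Pow(-113, -1)), Mul(-156, Pow(77, -1))) = Add(Mul(-92, Rational(-1, 113)), Mul(-156, Rational(1, 77))) = Add(Rational(92, 113), Rational(-156, 77)) = Rational(-10544, 8701) ≈ -1.2118)
Mul(Add(h, 41), Add(Add(164, 95), -91)) = Mul(Add(Rational(-10544, 8701), 41), Add(Add(164, 95), -91)) = Mul(Rational(346197, 8701), Add(259, -91)) = Mul(Rational(346197, 8701), 168) = Rational(8308728, 1243)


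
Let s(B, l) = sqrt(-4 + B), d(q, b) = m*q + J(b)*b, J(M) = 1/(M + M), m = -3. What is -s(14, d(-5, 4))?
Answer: -sqrt(10) ≈ -3.1623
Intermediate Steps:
J(M) = 1/(2*M)
d(q, b) = 1/2 - 3*q (d(q, b) = -3*q + (1/(2*b))*b = -3*q + 1/2 = 1/2 - 3*q)
-s(14, d(-5, 4)) = -sqrt(-4 + 14) = -sqrt(10)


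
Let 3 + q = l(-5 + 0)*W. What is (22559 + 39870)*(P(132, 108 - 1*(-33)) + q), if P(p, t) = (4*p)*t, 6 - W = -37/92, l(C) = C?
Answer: 427388621855/92 ≈ 4.6455e+9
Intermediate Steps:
W = 589/92 (W = 6 - (-37)/92 = 6 - 1*(-37/92) = 6 + 37/92 = 589/92 ≈ 6.4022)
P(p, t) = 4*p*t
q = -3221/92 (q = -3 + (-5 + 0)*(589/92) = -3 - 5*589/92 = -3 - 2945/92 = -3221/92 ≈ -35.011)
(22559 + 39870)*(P(132, 108 - 1*(-33)) + q) = (22559 + 39870)*(4*132*(108 - 1*(-33)) - 3221/92) = 62429*(4*132*(108 + 33) - 3221/92) = 62429*(4*132*141 - 3221/92) = 62429*(74448 - 3221/92) = 62429*(6845995/92) = 427388621855/92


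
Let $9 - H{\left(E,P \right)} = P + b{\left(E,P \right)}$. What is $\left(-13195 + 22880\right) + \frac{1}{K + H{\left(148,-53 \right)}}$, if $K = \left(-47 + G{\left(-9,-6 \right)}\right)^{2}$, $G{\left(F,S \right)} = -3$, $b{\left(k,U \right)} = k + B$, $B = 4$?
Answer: $\frac{23340851}{2410} \approx 9685.0$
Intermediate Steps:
$b{\left(k,U \right)} = 4 + k$ ($b{\left(k,U \right)} = k + 4 = 4 + k$)
$H{\left(E,P \right)} = 5 - E - P$ ($H{\left(E,P \right)} = 9 - \left(P + \left(4 + E\right)\right) = 9 - \left(4 + E + P\right) = 5 - E - P$)
$K = 2500$ ($K = \left(-47 - 3\right)^{2} = \left(-50\right)^{2} = 2500$)
$\left(-13195 + 22880\right) + \frac{1}{K + H{\left(148,-53 \right)}} = \left(-13195 + 22880\right) + \frac{1}{2500 - 90} = 9685 + \frac{1}{2500 + \left(5 - 148 + 53\right)} = 9685 + \frac{1}{2500 - 90} = 9685 + \frac{1}{2410} = \frac{23340851}{2410}$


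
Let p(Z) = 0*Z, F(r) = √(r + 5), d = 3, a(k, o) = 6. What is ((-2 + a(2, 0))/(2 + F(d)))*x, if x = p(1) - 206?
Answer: 412 - 412*√2 ≈ -170.66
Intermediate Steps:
F(r) = √(5 + r)
p(Z) = 0
x = -206 (x = 0 - 206 = -206)
((-2 + a(2, 0))/(2 + F(d)))*x = ((-2 + 6)/(2 + √(5 + 3)))*(-206) = (4/(2 + √8))*(-206) = (4/(2 + 2*√2))*(-206) = -824/(2 + 2*√2)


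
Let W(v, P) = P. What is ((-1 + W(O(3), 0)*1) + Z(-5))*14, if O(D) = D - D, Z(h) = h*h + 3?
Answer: 378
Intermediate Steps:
Z(h) = 3 + h² (Z(h) = h² + 3 = 3 + h²)
O(D) = 0
((-1 + W(O(3), 0)*1) + Z(-5))*14 = ((-1 + 0*1) + (3 + (-5)²))*14 = ((-1 + 0) + (3 + 25))*14 = (-1 + 28)*14 = 27*14 = 378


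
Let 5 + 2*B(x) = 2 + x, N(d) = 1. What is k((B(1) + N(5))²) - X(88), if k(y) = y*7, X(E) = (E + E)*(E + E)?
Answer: -30976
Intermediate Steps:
X(E) = 4*E² (X(E) = (2*E)*(2*E) = 4*E²)
B(x) = -3/2 + x/2 (B(x) = -5/2 + (2 + x)/2 = -5/2 + (1 + x/2) = -3/2 + x/2)
k(y) = 7*y
k((B(1) + N(5))²) - X(88) = 7*((-3/2 + (½)*1) + 1)² - 4*88² = 7*((-3/2 + ½) + 1)² - 4*7744 = 7*(-1 + 1)² - 1*30976 = 7*0² - 30976 = 7*0 - 30976 = 0 - 30976 = -30976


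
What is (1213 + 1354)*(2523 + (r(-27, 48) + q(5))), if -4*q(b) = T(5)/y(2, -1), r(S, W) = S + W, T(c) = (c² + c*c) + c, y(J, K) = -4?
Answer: 104628353/16 ≈ 6.5393e+6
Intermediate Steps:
T(c) = c + 2*c² (T(c) = (c² + c²) + c = 2*c² + c = c + 2*c²)
q(b) = 55/16 (q(b) = -5*(1 + 2*5)/(4*(-4)) = -5*(1 + 10)*(-1)/(4*4) = -5*11*(-1)/(4*4) = -55*(-1)/(4*4) = -¼*(-55/4) = 55/16)
(1213 + 1354)*(2523 + (r(-27, 48) + q(5))) = (1213 + 1354)*(2523 + ((-27 + 48) + 55/16)) = 2567*(2523 + (21 + 55/16)) = 2567*(2523 + 391/16) = 2567*(40759/16) = 104628353/16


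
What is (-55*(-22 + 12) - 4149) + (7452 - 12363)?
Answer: -8510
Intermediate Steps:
(-55*(-22 + 12) - 4149) + (7452 - 12363) = (-55*(-10) - 4149) - 4911 = (550 - 4149) - 4911 = -3599 - 4911 = -8510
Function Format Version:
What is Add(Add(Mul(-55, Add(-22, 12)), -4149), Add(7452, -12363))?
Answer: -8510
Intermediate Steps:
Add(Add(Mul(-55, Add(-22, 12)), -4149), Add(7452, -12363)) = Add(Add(Mul(-55, -10), -4149), -4911) = Add(Add(550, -4149), -4911) = Add(-3599, -4911) = -8510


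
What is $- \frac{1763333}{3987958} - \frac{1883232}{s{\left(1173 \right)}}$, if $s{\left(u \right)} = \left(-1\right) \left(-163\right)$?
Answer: $- \frac{3544378265}{306766} \approx -11554.0$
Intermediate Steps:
$s{\left(u \right)} = 163$
$- \frac{1763333}{3987958} - \frac{1883232}{s{\left(1173 \right)}} = - \frac{1763333}{3987958} - \frac{1883232}{163} = \left(-1763333\right) \frac{1}{3987958} - \frac{1883232}{163} = - \frac{135641}{306766} - \frac{1883232}{163} = - \frac{3544378265}{306766}$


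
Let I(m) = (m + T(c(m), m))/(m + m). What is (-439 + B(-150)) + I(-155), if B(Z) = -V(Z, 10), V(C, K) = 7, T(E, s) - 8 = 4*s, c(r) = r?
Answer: -137493/310 ≈ -443.53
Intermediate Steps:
T(E, s) = 8 + 4*s
B(Z) = -7 (B(Z) = -1*7 = -7)
I(m) = (8 + 5*m)/(2*m) (I(m) = (m + (8 + 4*m))/(m + m) = (8 + 5*m)/((2*m)) = (8 + 5*m)*(1/(2*m)) = (8 + 5*m)/(2*m))
(-439 + B(-150)) + I(-155) = (-439 - 7) + (5/2 + 4/(-155)) = -446 + (5/2 + 4*(-1/155)) = -446 + (5/2 - 4/155) = -446 + 767/310 = -137493/310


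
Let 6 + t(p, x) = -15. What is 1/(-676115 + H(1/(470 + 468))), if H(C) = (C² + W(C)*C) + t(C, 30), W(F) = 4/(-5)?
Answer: -4399220/2974471017667 ≈ -1.4790e-6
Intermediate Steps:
t(p, x) = -21 (t(p, x) = -6 - 15 = -21)
W(F) = -⅘ (W(F) = 4*(-⅕) = -⅘)
H(C) = -21 + C² - 4*C/5 (H(C) = (C² - 4*C/5) - 21 = -21 + C² - 4*C/5)
1/(-676115 + H(1/(470 + 468))) = 1/(-676115 + (-21 + (1/(470 + 468))² - 4/(5*(470 + 468)))) = 1/(-676115 + (-21 + (1/938)² - ⅘/938)) = 1/(-676115 + (-21 + (1/938)² - ⅘*1/938)) = 1/(-676115 + (-21 + 1/879844 - 2/2345)) = 1/(-676115 - 92387367/4399220) = 1/(-2974471017667/4399220) = -4399220/2974471017667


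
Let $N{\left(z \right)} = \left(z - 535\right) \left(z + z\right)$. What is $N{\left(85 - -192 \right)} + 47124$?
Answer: $-95808$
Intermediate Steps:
$N{\left(z \right)} = 2 z \left(-535 + z\right)$ ($N{\left(z \right)} = \left(-535 + z\right) 2 z = 2 z \left(-535 + z\right)$)
$N{\left(85 - -192 \right)} + 47124 = 2 \left(85 - -192\right) \left(-535 + \left(85 - -192\right)\right) + 47124 = 2 \left(85 + 192\right) \left(-535 + \left(85 + 192\right)\right) + 47124 = 2 \cdot 277 \left(-535 + 277\right) + 47124 = 2 \cdot 277 \left(-258\right) + 47124 = -142932 + 47124 = -95808$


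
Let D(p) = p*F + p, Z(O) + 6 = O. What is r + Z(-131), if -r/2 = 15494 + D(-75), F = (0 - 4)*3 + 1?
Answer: -32625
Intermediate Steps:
Z(O) = -6 + O
F = -11 (F = -4*3 + 1 = -12 + 1 = -11)
D(p) = -10*p (D(p) = p*(-11) + p = -11*p + p = -10*p)
r = -32488 (r = -2*(15494 - 10*(-75)) = -2*(15494 + 750) = -2*16244 = -32488)
r + Z(-131) = -32488 + (-6 - 131) = -32488 - 137 = -32625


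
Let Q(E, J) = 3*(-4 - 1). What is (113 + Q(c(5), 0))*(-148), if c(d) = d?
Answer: -14504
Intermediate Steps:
Q(E, J) = -15 (Q(E, J) = 3*(-5) = -15)
(113 + Q(c(5), 0))*(-148) = (113 - 15)*(-148) = 98*(-148) = -14504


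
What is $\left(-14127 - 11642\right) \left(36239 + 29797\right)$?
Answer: $-1701681684$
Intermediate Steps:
$\left(-14127 - 11642\right) \left(36239 + 29797\right) = \left(-25769\right) 66036 = -1701681684$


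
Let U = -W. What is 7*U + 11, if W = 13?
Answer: -80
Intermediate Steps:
U = -13 (U = -1*13 = -13)
7*U + 11 = 7*(-13) + 11 = -91 + 11 = -80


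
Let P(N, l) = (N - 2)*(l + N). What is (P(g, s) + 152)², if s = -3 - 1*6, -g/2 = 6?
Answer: 198916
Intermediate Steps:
g = -12 (g = -2*6 = -12)
s = -9 (s = -3 - 6 = -9)
P(N, l) = (-2 + N)*(N + l)
(P(g, s) + 152)² = (((-12)² - 2*(-12) - 2*(-9) - 12*(-9)) + 152)² = ((144 + 24 + 18 + 108) + 152)² = (294 + 152)² = 446² = 198916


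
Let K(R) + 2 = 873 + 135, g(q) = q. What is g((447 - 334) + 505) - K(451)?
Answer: -388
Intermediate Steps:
K(R) = 1006 (K(R) = -2 + (873 + 135) = -2 + 1008 = 1006)
g((447 - 334) + 505) - K(451) = ((447 - 334) + 505) - 1*1006 = (113 + 505) - 1006 = 618 - 1006 = -388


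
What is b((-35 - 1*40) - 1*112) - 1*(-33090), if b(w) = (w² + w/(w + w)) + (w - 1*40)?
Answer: 135665/2 ≈ 67833.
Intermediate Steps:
b(w) = -79/2 + w + w² (b(w) = (w² + w/((2*w))) + (w - 40) = (w² + (1/(2*w))*w) + (-40 + w) = (w² + ½) + (-40 + w) = (½ + w²) + (-40 + w) = -79/2 + w + w²)
b((-35 - 1*40) - 1*112) - 1*(-33090) = (-79/2 + ((-35 - 1*40) - 1*112) + ((-35 - 1*40) - 1*112)²) - 1*(-33090) = (-79/2 + ((-35 - 40) - 112) + ((-35 - 40) - 112)²) + 33090 = (-79/2 + (-75 - 112) + (-75 - 112)²) + 33090 = (-79/2 - 187 + (-187)²) + 33090 = (-79/2 - 187 + 34969) + 33090 = 69485/2 + 33090 = 135665/2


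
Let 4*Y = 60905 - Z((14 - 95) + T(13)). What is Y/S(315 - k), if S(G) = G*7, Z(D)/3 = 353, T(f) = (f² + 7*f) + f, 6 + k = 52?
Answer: 29923/3766 ≈ 7.9456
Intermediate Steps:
k = 46 (k = -6 + 52 = 46)
T(f) = f² + 8*f
Z(D) = 1059 (Z(D) = 3*353 = 1059)
S(G) = 7*G
Y = 29923/2 (Y = (60905 - 1*1059)/4 = (60905 - 1059)/4 = (¼)*59846 = 29923/2 ≈ 14962.)
Y/S(315 - k) = 29923/(2*((7*(315 - 1*46)))) = 29923/(2*((7*(315 - 46)))) = 29923/(2*((7*269))) = (29923/2)/1883 = (29923/2)*(1/1883) = 29923/3766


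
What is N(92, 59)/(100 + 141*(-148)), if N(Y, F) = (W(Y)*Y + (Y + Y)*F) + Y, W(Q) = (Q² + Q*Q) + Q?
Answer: -394197/5192 ≈ -75.924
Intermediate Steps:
W(Q) = Q + 2*Q² (W(Q) = (Q² + Q²) + Q = 2*Q² + Q = Q + 2*Q²)
N(Y, F) = Y + Y²*(1 + 2*Y) + 2*F*Y (N(Y, F) = ((Y*(1 + 2*Y))*Y + (Y + Y)*F) + Y = (Y²*(1 + 2*Y) + (2*Y)*F) + Y = (Y²*(1 + 2*Y) + 2*F*Y) + Y = Y + Y²*(1 + 2*Y) + 2*F*Y)
N(92, 59)/(100 + 141*(-148)) = (92*(1 + 2*59 + 92*(1 + 2*92)))/(100 + 141*(-148)) = (92*(1 + 118 + 92*(1 + 184)))/(100 - 20868) = (92*(1 + 118 + 92*185))/(-20768) = (92*(1 + 118 + 17020))*(-1/20768) = (92*17139)*(-1/20768) = 1576788*(-1/20768) = -394197/5192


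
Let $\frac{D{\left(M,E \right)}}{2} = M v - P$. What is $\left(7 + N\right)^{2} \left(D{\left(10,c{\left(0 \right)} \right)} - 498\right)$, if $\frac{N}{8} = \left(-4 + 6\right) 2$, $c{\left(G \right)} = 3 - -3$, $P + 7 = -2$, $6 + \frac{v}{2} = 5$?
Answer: $-790920$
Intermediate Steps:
$v = -2$ ($v = -12 + 2 \cdot 5 = -12 + 10 = -2$)
$P = -9$ ($P = -7 - 2 = -9$)
$c{\left(G \right)} = 6$ ($c{\left(G \right)} = 3 + 3 = 6$)
$N = 32$ ($N = 8 \left(-4 + 6\right) 2 = 8 \cdot 2 \cdot 2 = 8 \cdot 4 = 32$)
$D{\left(M,E \right)} = 18 - 4 M$ ($D{\left(M,E \right)} = 2 \left(M \left(-2\right) - -9\right) = 2 \left(- 2 M + 9\right) = 2 \left(9 - 2 M\right) = 18 - 4 M$)
$\left(7 + N\right)^{2} \left(D{\left(10,c{\left(0 \right)} \right)} - 498\right) = \left(7 + 32\right)^{2} \left(\left(18 - 40\right) - 498\right) = 39^{2} \left(\left(18 - 40\right) - 498\right) = 1521 \left(-22 - 498\right) = 1521 \left(-520\right) = -790920$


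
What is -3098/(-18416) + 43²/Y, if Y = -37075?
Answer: 40403583/341386600 ≈ 0.11835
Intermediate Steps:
-3098/(-18416) + 43²/Y = -3098/(-18416) + 43²/(-37075) = -3098*(-1/18416) + 1849*(-1/37075) = 1549/9208 - 1849/37075 = 40403583/341386600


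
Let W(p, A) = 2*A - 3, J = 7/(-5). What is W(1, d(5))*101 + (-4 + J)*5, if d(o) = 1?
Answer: -128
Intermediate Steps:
J = -7/5 (J = 7*(-⅕) = -7/5 ≈ -1.4000)
W(p, A) = -3 + 2*A
W(1, d(5))*101 + (-4 + J)*5 = (-3 + 2*1)*101 + (-4 - 7/5)*5 = (-3 + 2)*101 - 27/5*5 = -1*101 - 27 = -101 - 27 = -128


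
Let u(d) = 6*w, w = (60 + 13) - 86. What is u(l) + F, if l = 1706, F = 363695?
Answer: 363617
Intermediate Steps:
w = -13 (w = 73 - 86 = -13)
u(d) = -78 (u(d) = 6*(-13) = -78)
u(l) + F = -78 + 363695 = 363617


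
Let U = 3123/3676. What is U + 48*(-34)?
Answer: -5996109/3676 ≈ -1631.2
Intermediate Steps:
U = 3123/3676 (U = 3123*(1/3676) = 3123/3676 ≈ 0.84956)
U + 48*(-34) = 3123/3676 + 48*(-34) = 3123/3676 - 1632 = -5996109/3676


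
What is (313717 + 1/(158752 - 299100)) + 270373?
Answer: 81975863319/140348 ≈ 5.8409e+5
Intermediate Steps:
(313717 + 1/(158752 - 299100)) + 270373 = (313717 + 1/(-140348)) + 270373 = (313717 - 1/140348) + 270373 = 44029553515/140348 + 270373 = 81975863319/140348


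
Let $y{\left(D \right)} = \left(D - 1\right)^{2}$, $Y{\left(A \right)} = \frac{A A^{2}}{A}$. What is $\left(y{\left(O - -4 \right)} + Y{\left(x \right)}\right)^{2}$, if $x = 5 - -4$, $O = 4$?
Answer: $16900$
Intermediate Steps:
$x = 9$ ($x = 5 + 4 = 9$)
$Y{\left(A \right)} = A^{2}$ ($Y{\left(A \right)} = \frac{A^{3}}{A} = A^{2}$)
$y{\left(D \right)} = \left(-1 + D\right)^{2}$
$\left(y{\left(O - -4 \right)} + Y{\left(x \right)}\right)^{2} = \left(\left(-1 + \left(4 - -4\right)\right)^{2} + 9^{2}\right)^{2} = \left(\left(-1 + \left(4 + 4\right)\right)^{2} + 81\right)^{2} = \left(\left(-1 + 8\right)^{2} + 81\right)^{2} = \left(7^{2} + 81\right)^{2} = \left(49 + 81\right)^{2} = 130^{2} = 16900$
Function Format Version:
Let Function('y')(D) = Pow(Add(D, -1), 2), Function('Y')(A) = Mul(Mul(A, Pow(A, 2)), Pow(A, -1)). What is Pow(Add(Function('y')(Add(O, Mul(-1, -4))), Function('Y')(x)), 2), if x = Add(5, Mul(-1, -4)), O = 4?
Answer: 16900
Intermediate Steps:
x = 9 (x = Add(5, 4) = 9)
Function('Y')(A) = Pow(A, 2) (Function('Y')(A) = Mul(Pow(A, 3), Pow(A, -1)) = Pow(A, 2))
Function('y')(D) = Pow(Add(-1, D), 2)
Pow(Add(Function('y')(Add(O, Mul(-1, -4))), Function('Y')(x)), 2) = Pow(Add(Pow(Add(-1, Add(4, Mul(-1, -4))), 2), Pow(9, 2)), 2) = Pow(Add(Pow(Add(-1, Add(4, 4)), 2), 81), 2) = Pow(Add(Pow(Add(-1, 8), 2), 81), 2) = Pow(Add(Pow(7, 2), 81), 2) = Pow(Add(49, 81), 2) = Pow(130, 2) = 16900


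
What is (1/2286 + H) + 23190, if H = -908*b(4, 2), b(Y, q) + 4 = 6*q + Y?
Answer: 28104085/2286 ≈ 12294.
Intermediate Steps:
b(Y, q) = -4 + Y + 6*q (b(Y, q) = -4 + (6*q + Y) = -4 + (Y + 6*q) = -4 + Y + 6*q)
H = -10896 (H = -908*(-4 + 4 + 6*2) = -908*(-4 + 4 + 12) = -908*12 = -10896)
(1/2286 + H) + 23190 = (1/2286 - 10896) + 23190 = -24908255/2286 + 23190 = 28104085/2286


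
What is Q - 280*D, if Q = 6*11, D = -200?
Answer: 56066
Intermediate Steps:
Q = 66
Q - 280*D = 66 - 280*(-200) = 66 + 56000 = 56066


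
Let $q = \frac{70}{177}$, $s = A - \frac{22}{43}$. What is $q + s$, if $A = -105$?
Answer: $- \frac{800039}{7611} \approx -105.12$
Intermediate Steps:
$s = - \frac{4537}{43}$ ($s = -105 - \frac{22}{43} = - \frac{4537}{43} \approx -105.51$)
$q = \frac{70}{177}$ ($q = 70 \cdot \frac{1}{177} = \frac{70}{177} \approx 0.39548$)
$q + s = \frac{70}{177} - \frac{4537}{43} = - \frac{800039}{7611}$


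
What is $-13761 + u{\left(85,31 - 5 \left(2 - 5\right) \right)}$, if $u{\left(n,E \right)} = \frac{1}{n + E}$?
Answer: $- \frac{1802690}{131} \approx -13761.0$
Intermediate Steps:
$u{\left(n,E \right)} = \frac{1}{E + n}$
$-13761 + u{\left(85,31 - 5 \left(2 - 5\right) \right)} = -13761 + \frac{1}{\left(31 - 5 \left(2 - 5\right)\right) + 85} = -13761 + \frac{1}{\left(31 - -15\right) + 85} = -13761 + \frac{1}{\left(31 + 15\right) + 85} = -13761 + \frac{1}{46 + 85} = -13761 + \frac{1}{131} = - \frac{1802690}{131}$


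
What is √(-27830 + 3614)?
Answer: 2*I*√6054 ≈ 155.61*I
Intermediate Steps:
√(-27830 + 3614) = √(-24216) = 2*I*√6054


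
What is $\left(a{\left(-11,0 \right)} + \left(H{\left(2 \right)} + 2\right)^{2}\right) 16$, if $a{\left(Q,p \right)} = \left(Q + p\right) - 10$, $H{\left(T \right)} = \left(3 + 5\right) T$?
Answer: $4848$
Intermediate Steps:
$H{\left(T \right)} = 8 T$
$a{\left(Q,p \right)} = -10 + Q + p$
$\left(a{\left(-11,0 \right)} + \left(H{\left(2 \right)} + 2\right)^{2}\right) 16 = \left(\left(-10 - 11 + 0\right) + \left(8 \cdot 2 + 2\right)^{2}\right) 16 = \left(-21 + \left(16 + 2\right)^{2}\right) 16 = \left(-21 + 18^{2}\right) 16 = \left(-21 + 324\right) 16 = 303 \cdot 16 = 4848$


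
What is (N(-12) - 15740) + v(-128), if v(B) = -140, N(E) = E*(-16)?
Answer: -15688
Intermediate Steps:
N(E) = -16*E
(N(-12) - 15740) + v(-128) = (-16*(-12) - 15740) - 140 = (192 - 15740) - 140 = -15548 - 140 = -15688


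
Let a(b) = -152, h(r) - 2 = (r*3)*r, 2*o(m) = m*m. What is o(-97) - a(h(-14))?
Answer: 9713/2 ≈ 4856.5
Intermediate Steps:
o(m) = m**2/2 (o(m) = (m*m)/2 = m**2/2)
h(r) = 2 + 3*r**2 (h(r) = 2 + (r*3)*r = 2 + (3*r)*r = 2 + 3*r**2)
o(-97) - a(h(-14)) = (1/2)*(-97)**2 - 1*(-152) = (1/2)*9409 + 152 = 9409/2 + 152 = 9713/2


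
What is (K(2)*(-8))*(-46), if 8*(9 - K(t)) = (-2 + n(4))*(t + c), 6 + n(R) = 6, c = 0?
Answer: 3496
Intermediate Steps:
n(R) = 0 (n(R) = -6 + 6 = 0)
K(t) = 9 + t/4 (K(t) = 9 - (-2 + 0)*(t + 0)/8 = 9 - (-1)*t/4 = 9 + t/4)
(K(2)*(-8))*(-46) = ((9 + (1/4)*2)*(-8))*(-46) = ((9 + 1/2)*(-8))*(-46) = ((19/2)*(-8))*(-46) = -76*(-46) = 3496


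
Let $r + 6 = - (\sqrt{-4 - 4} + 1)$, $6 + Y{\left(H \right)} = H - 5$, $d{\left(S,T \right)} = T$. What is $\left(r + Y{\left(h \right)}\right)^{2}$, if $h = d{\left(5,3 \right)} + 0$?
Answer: $217 + 60 i \sqrt{2} \approx 217.0 + 84.853 i$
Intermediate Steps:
$h = 3$ ($h = 3 + 0 = 3$)
$Y{\left(H \right)} = -11 + H$ ($Y{\left(H \right)} = -6 + \left(H - 5\right) = -6 + \left(-5 + H\right) = -11 + H$)
$r = -7 - 2 i \sqrt{2}$ ($r = -6 - \left(\sqrt{-4 - 4} + 1\right) = -6 - \left(\sqrt{-8} + 1\right) = -6 - \left(2 i \sqrt{2} + 1\right) = -6 - \left(1 + 2 i \sqrt{2}\right) = -7 - 2 i \sqrt{2} \approx -7.0 - 2.8284 i$)
$\left(r + Y{\left(h \right)}\right)^{2} = \left(\left(-7 - 2 i \sqrt{2}\right) + \left(-11 + 3\right)\right)^{2} = \left(\left(-7 - 2 i \sqrt{2}\right) - 8\right)^{2} = \left(-15 - 2 i \sqrt{2}\right)^{2}$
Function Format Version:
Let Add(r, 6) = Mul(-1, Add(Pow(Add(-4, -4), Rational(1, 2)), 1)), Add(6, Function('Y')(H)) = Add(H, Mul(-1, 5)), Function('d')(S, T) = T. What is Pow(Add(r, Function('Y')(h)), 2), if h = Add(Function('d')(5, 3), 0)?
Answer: Add(217, Mul(60, I, Pow(2, Rational(1, 2)))) ≈ Add(217.00, Mul(84.853, I))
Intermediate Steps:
h = 3 (h = Add(3, 0) = 3)
Function('Y')(H) = Add(-11, H) (Function('Y')(H) = Add(-6, Add(H, Mul(-1, 5))) = Add(-6, Add(H, -5)) = Add(-6, Add(-5, H)) = Add(-11, H))
r = Add(-7, Mul(-2, I, Pow(2, Rational(1, 2)))) (r = Add(-6, Mul(-1, Add(Pow(Add(-4, -4), Rational(1, 2)), 1))) = Add(-6, Mul(-1, Add(Pow(-8, Rational(1, 2)), 1))) = Add(-6, Mul(-1, Add(Mul(2, I, Pow(2, Rational(1, 2))), 1))) = Add(-6, Mul(-1, Add(1, Mul(2, I, Pow(2, Rational(1, 2)))))) = Add(-6, Add(-1, Mul(-2, I, Pow(2, Rational(1, 2))))) = Add(-7, Mul(-2, I, Pow(2, Rational(1, 2)))) ≈ Add(-7.0000, Mul(-2.8284, I)))
Pow(Add(r, Function('Y')(h)), 2) = Pow(Add(Add(-7, Mul(-2, I, Pow(2, Rational(1, 2)))), Add(-11, 3)), 2) = Pow(Add(Add(-7, Mul(-2, I, Pow(2, Rational(1, 2)))), -8), 2) = Pow(Add(-15, Mul(-2, I, Pow(2, Rational(1, 2)))), 2)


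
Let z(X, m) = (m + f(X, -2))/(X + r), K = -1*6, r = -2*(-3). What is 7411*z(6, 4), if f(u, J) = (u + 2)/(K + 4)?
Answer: 0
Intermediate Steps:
r = 6
K = -6
f(u, J) = -1 - u/2 (f(u, J) = (u + 2)/(-6 + 4) = (2 + u)/(-2) = -(2 + u)/2 = -1 - u/2)
z(X, m) = (-1 + m - X/2)/(6 + X) (z(X, m) = (m + (-1 - X/2))/(X + 6) = (-1 + m - X/2)/(6 + X))
7411*z(6, 4) = 7411*((-1 + 4 - ½*6)/(6 + 6)) = 7411*((-1 + 4 - 3)/12) = 7411*((1/12)*0) = 7411*0 = 0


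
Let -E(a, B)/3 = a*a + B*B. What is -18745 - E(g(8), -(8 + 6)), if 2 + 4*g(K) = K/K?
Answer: -290509/16 ≈ -18157.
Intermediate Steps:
g(K) = -¼ (g(K) = -½ + (K/K)/4 = -½ + (¼)*1 = -½ + ¼ = -¼)
E(a, B) = -3*B² - 3*a² (E(a, B) = -3*(a*a + B*B) = -3*(a² + B²) = -3*(B² + a²) = -3*B² - 3*a²)
-18745 - E(g(8), -(8 + 6)) = -18745 - (-3*(8 + 6)² - 3*(-¼)²) = -18745 - (-3*(-1*14)² - 3*1/16) = -18745 - (-3*(-14)² - 3/16) = -18745 - (-3*196 - 3/16) = -18745 - (-588 - 3/16) = -18745 - 1*(-9411/16) = -18745 + 9411/16 = -290509/16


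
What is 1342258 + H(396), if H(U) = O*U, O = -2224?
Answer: 461554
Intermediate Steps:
H(U) = -2224*U
1342258 + H(396) = 1342258 - 2224*396 = 1342258 - 880704 = 461554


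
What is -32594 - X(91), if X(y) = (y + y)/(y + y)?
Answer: -32595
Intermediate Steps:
X(y) = 1 (X(y) = (2*y)/((2*y)) = (2*y)*(1/(2*y)) = 1)
-32594 - X(91) = -32594 - 1*1 = -32594 - 1 = -32595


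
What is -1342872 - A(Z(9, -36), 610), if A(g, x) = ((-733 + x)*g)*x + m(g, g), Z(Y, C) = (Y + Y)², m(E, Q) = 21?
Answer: 22966827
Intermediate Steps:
Z(Y, C) = 4*Y² (Z(Y, C) = (2*Y)² = 4*Y²)
A(g, x) = 21 + g*x*(-733 + x) (A(g, x) = ((-733 + x)*g)*x + 21 = (g*(-733 + x))*x + 21 = g*x*(-733 + x) + 21 = 21 + g*x*(-733 + x))
-1342872 - A(Z(9, -36), 610) = -1342872 - (21 + (4*9²)*610² - 733*4*9²*610) = -1342872 - (21 + (4*81)*372100 - 733*4*81*610) = -1342872 - (21 + 324*372100 - 733*324*610) = -1342872 - (21 + 120560400 - 144870120) = -1342872 - 1*(-24309699) = -1342872 + 24309699 = 22966827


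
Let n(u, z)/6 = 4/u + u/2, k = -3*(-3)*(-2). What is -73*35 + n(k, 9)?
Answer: -7831/3 ≈ -2610.3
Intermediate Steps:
k = -18 (k = 9*(-2) = -18)
n(u, z) = 3*u + 24/u (n(u, z) = 6*(4/u + u/2) = 6*(u/2 + 4/u) = 3*u + 24/u)
-73*35 + n(k, 9) = -73*35 + (3*(-18) + 24/(-18)) = -2555 + (-54 + 24*(-1/18)) = -2555 + (-54 - 4/3) = -2555 - 166/3 = -7831/3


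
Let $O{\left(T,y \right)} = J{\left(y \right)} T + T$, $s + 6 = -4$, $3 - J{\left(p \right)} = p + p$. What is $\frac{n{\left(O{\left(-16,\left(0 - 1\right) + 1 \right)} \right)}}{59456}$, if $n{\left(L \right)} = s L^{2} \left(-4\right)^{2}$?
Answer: $- \frac{10240}{929} \approx -11.023$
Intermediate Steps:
$J{\left(p \right)} = 3 - 2 p$ ($J{\left(p \right)} = 3 - \left(p + p\right) = 3 - 2 p$)
$s = -10$ ($s = -6 - 4 = -10$)
$O{\left(T,y \right)} = T + T \left(3 - 2 y\right)$ ($O{\left(T,y \right)} = \left(3 - 2 y\right) T + T = T \left(3 - 2 y\right) + T = T + T \left(3 - 2 y\right)$)
$n{\left(L \right)} = - 160 L^{2}$ ($n{\left(L \right)} = - 10 L^{2} \left(-4\right)^{2} = - 10 L^{2} \cdot 16 = - 160 L^{2}$)
$\frac{n{\left(O{\left(-16,\left(0 - 1\right) + 1 \right)} \right)}}{59456} = \frac{\left(-160\right) \left(2 \left(-16\right) \left(2 - \left(\left(0 - 1\right) + 1\right)\right)\right)^{2}}{59456} = - 160 \left(2 \left(-16\right) \left(2 - \left(-1 + 1\right)\right)\right)^{2} \cdot \frac{1}{59456} = - 160 \left(2 \left(-16\right) \left(2 - 0\right)\right)^{2} \cdot \frac{1}{59456} = - 160 \left(2 \left(-16\right) \left(2 + 0\right)\right)^{2} \cdot \frac{1}{59456} = - 160 \left(2 \left(-16\right) 2\right)^{2} \cdot \frac{1}{59456} = - 160 \left(-64\right)^{2} \cdot \frac{1}{59456} = \left(-160\right) 4096 \cdot \frac{1}{59456} = \left(-655360\right) \frac{1}{59456} = - \frac{10240}{929}$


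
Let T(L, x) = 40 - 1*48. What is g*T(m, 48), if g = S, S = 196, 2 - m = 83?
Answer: -1568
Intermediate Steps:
m = -81 (m = 2 - 1*83 = 2 - 83 = -81)
T(L, x) = -8 (T(L, x) = 40 - 48 = -8)
g = 196
g*T(m, 48) = 196*(-8) = -1568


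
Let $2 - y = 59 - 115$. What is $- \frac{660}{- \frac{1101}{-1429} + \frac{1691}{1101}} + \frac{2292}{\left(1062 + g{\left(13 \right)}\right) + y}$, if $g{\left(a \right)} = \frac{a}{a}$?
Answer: $- \frac{57786317553}{203385272} \approx -284.12$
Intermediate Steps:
$y = 58$ ($y = 2 - \left(59 - 115\right) = 2 - -56 = 2 + 56 = 58$)
$g{\left(a \right)} = 1$
$- \frac{660}{- \frac{1101}{-1429} + \frac{1691}{1101}} + \frac{2292}{\left(1062 + g{\left(13 \right)}\right) + y} = - \frac{660}{- \frac{1101}{-1429} + \frac{1691}{1101}} + \frac{2292}{\left(1062 + 1\right) + 58} = - \frac{660}{\left(-1101\right) \left(- \frac{1}{1429}\right) + 1691 \cdot \frac{1}{1101}} + \frac{2292}{1063 + 58} = - \frac{660}{\frac{1101}{1429} + \frac{1691}{1101}} + \frac{2292}{1121} = - \frac{660}{\frac{3628640}{1573329}} + 2292 \cdot \frac{1}{1121} = \left(-660\right) \frac{1573329}{3628640} + \frac{2292}{1121} = - \frac{51919857}{181432} + \frac{2292}{1121} = - \frac{57786317553}{203385272}$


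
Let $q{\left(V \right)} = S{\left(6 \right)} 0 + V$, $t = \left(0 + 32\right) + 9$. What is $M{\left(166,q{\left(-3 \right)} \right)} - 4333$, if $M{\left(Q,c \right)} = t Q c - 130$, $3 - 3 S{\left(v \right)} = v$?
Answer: $-24881$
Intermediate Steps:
$S{\left(v \right)} = 1 - \frac{v}{3}$
$t = 41$ ($t = 32 + 9 = 41$)
$q{\left(V \right)} = V$ ($q{\left(V \right)} = \left(1 - 2\right) 0 + V = \left(-1\right) 0 + V = 0 + V = V$)
$M{\left(Q,c \right)} = -130 + 41 Q c$ ($M{\left(Q,c \right)} = 41 Q c - 130 = -130 + 41 Q c$)
$M{\left(166,q{\left(-3 \right)} \right)} - 4333 = \left(-130 + 41 \cdot 166 \left(-3\right)\right) - 4333 = \left(-130 - 20418\right) - 4333 = -20548 - 4333 = -24881$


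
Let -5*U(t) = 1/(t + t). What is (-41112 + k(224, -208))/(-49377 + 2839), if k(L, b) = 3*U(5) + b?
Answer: 2066003/2326900 ≈ 0.88788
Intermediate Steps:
U(t) = -1/(10*t) (U(t) = -1/(5*(t + t)) = -1/(2*t)/5 = -1/(10*t))
k(L, b) = -3/50 + b (k(L, b) = 3*(-⅒/5) + b = 3*(-⅒*⅕) + b = 3*(-1/50) + b = -3/50 + b)
(-41112 + k(224, -208))/(-49377 + 2839) = (-41112 + (-3/50 - 208))/(-49377 + 2839) = (-41112 - 10403/50)/(-46538) = -2066003/50*(-1/46538) = 2066003/2326900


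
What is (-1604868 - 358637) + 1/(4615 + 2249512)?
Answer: -4425989635134/2254127 ≈ -1.9635e+6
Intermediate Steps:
(-1604868 - 358637) + 1/(4615 + 2249512) = -1963505 + 1/2254127 = -4425989635134/2254127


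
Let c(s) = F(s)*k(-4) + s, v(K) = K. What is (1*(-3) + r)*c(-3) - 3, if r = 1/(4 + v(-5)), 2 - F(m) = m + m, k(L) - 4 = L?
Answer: 9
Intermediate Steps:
k(L) = 4 + L
F(m) = 2 - 2*m (F(m) = 2 - (m + m) = 2 - 2*m)
c(s) = s (c(s) = (2 - 2*s)*(4 - 4) + s = (2 - 2*s)*0 + s = 0 + s = s)
r = -1 (r = 1/(4 - 5) = 1/(-1) = -1)
(1*(-3) + r)*c(-3) - 3 = (1*(-3) - 1)*(-3) - 3 = (-3 - 1)*(-3) - 3 = -4*(-3) - 3 = 12 - 3 = 9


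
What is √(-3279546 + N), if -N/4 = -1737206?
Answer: √3669278 ≈ 1915.5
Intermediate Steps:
N = 6948824 (N = -4*(-1737206) = 6948824)
√(-3279546 + N) = √(-3279546 + 6948824) = √3669278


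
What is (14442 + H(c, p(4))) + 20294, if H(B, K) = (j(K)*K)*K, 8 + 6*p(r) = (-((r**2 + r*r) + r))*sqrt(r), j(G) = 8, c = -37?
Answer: 325424/9 ≈ 36158.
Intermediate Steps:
p(r) = -4/3 + sqrt(r)*(-r - 2*r**2)/6 (p(r) = -4/3 + ((-((r**2 + r*r) + r))*sqrt(r))/6 = -4/3 + ((-((r**2 + r**2) + r))*sqrt(r))/6 = -4/3 + ((-(2*r**2 + r))*sqrt(r))/6 = -4/3 + ((-(r + 2*r**2))*sqrt(r))/6 = -4/3 + ((-r - 2*r**2)*sqrt(r))/6 = -4/3 + (sqrt(r)*(-r - 2*r**2))/6 = -4/3 + sqrt(r)*(-r - 2*r**2)/6)
H(B, K) = 8*K**2 (H(B, K) = (8*K)*K = 8*K**2)
(14442 + H(c, p(4))) + 20294 = (14442 + 8*(-4/3 - 4**(5/2)/3 - 4**(3/2)/6)**2) + 20294 = (14442 + 8*(-4/3 - 1/3*32 - 1/6*8)**2) + 20294 = (14442 + 8*(-4/3 - 32/3 - 4/3)**2) + 20294 = (14442 + 8*(-40/3)**2) + 20294 = (14442 + 8*(1600/9)) + 20294 = (14442 + 12800/9) + 20294 = 142778/9 + 20294 = 325424/9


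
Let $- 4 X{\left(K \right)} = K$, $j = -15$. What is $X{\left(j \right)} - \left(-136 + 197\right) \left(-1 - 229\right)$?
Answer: $\frac{56135}{4} \approx 14034.0$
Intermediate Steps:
$X{\left(K \right)} = - \frac{K}{4}$
$X{\left(j \right)} - \left(-136 + 197\right) \left(-1 - 229\right) = \left(- \frac{1}{4}\right) \left(-15\right) - \left(-136 + 197\right) \left(-1 - 229\right) = \frac{15}{4} - 61 \left(-230\right) = \frac{15}{4} - -14030 = \frac{15}{4} + 14030 = \frac{56135}{4}$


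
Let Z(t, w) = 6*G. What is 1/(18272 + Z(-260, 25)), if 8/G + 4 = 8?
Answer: 1/18284 ≈ 5.4693e-5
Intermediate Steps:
G = 2 (G = 8/(-4 + 8) = 8/4 = 8*(¼) = 2)
Z(t, w) = 12 (Z(t, w) = 6*2 = 12)
1/(18272 + Z(-260, 25)) = 1/(18272 + 12) = 1/18284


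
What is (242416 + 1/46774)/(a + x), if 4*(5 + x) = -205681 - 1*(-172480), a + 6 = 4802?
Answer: -22677531970/328283319 ≈ -69.079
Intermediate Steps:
a = 4796 (a = -6 + 4802 = 4796)
x = -33221/4 (x = -5 + (-205681 - 1*(-172480))/4 = -5 + (-205681 + 172480)/4 = -5 + (1/4)*(-33201) = -5 - 33201/4 = -33221/4 ≈ -8305.3)
(242416 + 1/46774)/(a + x) = (242416 + 1/46774)/(4796 - 33221/4) = (242416 + 1/46774)/(-14037/4) = (11338765985/46774)*(-4/14037) = -22677531970/328283319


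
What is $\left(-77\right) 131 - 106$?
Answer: $-10193$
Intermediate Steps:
$\left(-77\right) 131 - 106 = -10087 - 106 = -10193$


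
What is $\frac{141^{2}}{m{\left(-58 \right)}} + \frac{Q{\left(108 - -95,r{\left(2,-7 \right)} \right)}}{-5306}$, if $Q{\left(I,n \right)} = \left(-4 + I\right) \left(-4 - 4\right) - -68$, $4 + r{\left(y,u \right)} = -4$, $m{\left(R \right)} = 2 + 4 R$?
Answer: $- \frac{52569033}{610190} \approx -86.152$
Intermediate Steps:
$r{\left(y,u \right)} = -8$ ($r{\left(y,u \right)} = -4 - 4 = -8$)
$Q{\left(I,n \right)} = 100 - 8 I$ ($Q{\left(I,n \right)} = \left(-4 + I\right) \left(-8\right) + 68 = \left(32 - 8 I\right) + 68 = 100 - 8 I$)
$\frac{141^{2}}{m{\left(-58 \right)}} + \frac{Q{\left(108 - -95,r{\left(2,-7 \right)} \right)}}{-5306} = \frac{141^{2}}{2 + 4 \left(-58\right)} + \frac{100 - 8 \left(108 - -95\right)}{-5306} = \frac{19881}{2 - 232} + \left(100 - 8 \left(108 + 95\right)\right) \left(- \frac{1}{5306}\right) = \frac{19881}{-230} + \left(100 - 1624\right) \left(- \frac{1}{5306}\right) = 19881 \left(- \frac{1}{230}\right) + \left(100 - 1624\right) \left(- \frac{1}{5306}\right) = - \frac{19881}{230} - - \frac{762}{2653} = - \frac{19881}{230} + \frac{762}{2653} = - \frac{52569033}{610190}$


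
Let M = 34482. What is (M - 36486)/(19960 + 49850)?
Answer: -334/11635 ≈ -0.028706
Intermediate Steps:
(M - 36486)/(19960 + 49850) = (34482 - 36486)/(19960 + 49850) = -2004/69810 = -2004*1/69810 = -334/11635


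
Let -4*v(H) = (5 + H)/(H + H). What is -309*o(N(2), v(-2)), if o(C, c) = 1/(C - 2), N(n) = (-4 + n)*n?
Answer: 103/2 ≈ 51.500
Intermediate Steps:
v(H) = -(5 + H)/(8*H) (v(H) = -(5 + H)/(4*(H + H)) = -(5 + H)/(4*(2*H)) = -(5 + H)*1/(2*H)/4 = -(5 + H)/(8*H))
N(n) = n*(-4 + n)
o(C, c) = 1/(-2 + C)
-309*o(N(2), v(-2)) = -309/(-2 + 2*(-4 + 2)) = -309/(-2 + 2*(-2)) = -309/(-2 - 4) = -309/(-6) = -309*(-1/6) = 103/2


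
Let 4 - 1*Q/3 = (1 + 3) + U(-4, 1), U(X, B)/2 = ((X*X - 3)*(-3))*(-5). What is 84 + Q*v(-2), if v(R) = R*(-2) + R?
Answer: -2256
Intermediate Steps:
v(R) = -R (v(R) = -2*R + R = -R)
U(X, B) = -90 + 30*X² (U(X, B) = 2*(((X*X - 3)*(-3))*(-5)) = 2*(((X² - 3)*(-3))*(-5)) = 2*(((-3 + X²)*(-3))*(-5)) = 2*((9 - 3*X²)*(-5)) = 2*(-45 + 15*X²) = -90 + 30*X²)
Q = -1170 (Q = 12 - 3*((1 + 3) + (-90 + 30*(-4)²)) = 12 - 3*(4 + (-90 + 30*16)) = 12 - 3*(4 + (-90 + 480)) = 12 - 3*(4 + 390) = 12 - 3*394 = 12 - 1182 = -1170)
84 + Q*v(-2) = 84 - (-1170)*(-2) = 84 - 1170*2 = 84 - 2340 = -2256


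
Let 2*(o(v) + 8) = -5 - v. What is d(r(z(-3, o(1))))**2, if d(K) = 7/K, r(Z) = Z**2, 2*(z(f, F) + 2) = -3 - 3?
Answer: 49/625 ≈ 0.078400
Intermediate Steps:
o(v) = -21/2 - v/2 (o(v) = -8 + (-5 - v)/2 = -8 + (-5/2 - v/2) = -21/2 - v/2)
z(f, F) = -5 (z(f, F) = -2 + (-3 - 3)/2 = -2 + (1/2)*(-6) = -2 - 3 = -5)
d(r(z(-3, o(1))))**2 = (7/((-5)**2))**2 = (7/25)**2 = 49/625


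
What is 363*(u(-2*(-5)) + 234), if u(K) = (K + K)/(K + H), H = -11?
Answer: 77682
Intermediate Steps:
u(K) = 2*K/(-11 + K) (u(K) = (K + K)/(K - 11) = (2*K)/(-11 + K) = 2*K/(-11 + K))
363*(u(-2*(-5)) + 234) = 363*(2*(-2*(-5))/(-11 - 2*(-5)) + 234) = 363*(2*10/(-11 + 10) + 234) = 363*(2*10/(-1) + 234) = 363*(2*10*(-1) + 234) = 363*(-20 + 234) = 363*214 = 77682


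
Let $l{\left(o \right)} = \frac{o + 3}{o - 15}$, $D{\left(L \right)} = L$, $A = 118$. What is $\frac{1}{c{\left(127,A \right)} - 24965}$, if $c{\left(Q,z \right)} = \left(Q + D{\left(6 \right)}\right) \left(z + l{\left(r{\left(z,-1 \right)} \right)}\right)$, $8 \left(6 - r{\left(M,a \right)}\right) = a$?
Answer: $- \frac{71}{667950} \approx -0.0001063$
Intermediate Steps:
$r{\left(M,a \right)} = 6 - \frac{a}{8}$
$l{\left(o \right)} = \frac{3 + o}{-15 + o}$
$c{\left(Q,z \right)} = \left(6 + Q\right) \left(- \frac{73}{71} + z\right)$ ($c{\left(Q,z \right)} = \left(Q + 6\right) \left(z + \frac{3 + \left(6 - - \frac{1}{8}\right)}{-15 + \left(6 - - \frac{1}{8}\right)}\right) = \left(6 + Q\right) \left(z + \frac{3 + \left(6 + \frac{1}{8}\right)}{-15 + \left(6 + \frac{1}{8}\right)}\right) = \left(6 + Q\right) \left(z + \frac{3 + \frac{49}{8}}{-15 + \frac{49}{8}}\right) = \left(6 + Q\right) \left(z + \frac{1}{- \frac{71}{8}} \cdot \frac{73}{8}\right) = \left(6 + Q\right) \left(z - \frac{73}{71}\right) = \left(6 + Q\right) \left(- \frac{73}{71} + z\right)$)
$\frac{1}{c{\left(127,A \right)} - 24965} = \frac{1}{\left(- \frac{438}{71} + 6 \cdot 118 - \frac{9271}{71} + 127 \cdot 118\right) - 24965} = \frac{1}{\left(- \frac{438}{71} + 708 - \frac{9271}{71} + 14986\right) - 24965} = \frac{1}{\frac{1104565}{71} - 24965} = \frac{1}{- \frac{667950}{71}} = - \frac{71}{667950}$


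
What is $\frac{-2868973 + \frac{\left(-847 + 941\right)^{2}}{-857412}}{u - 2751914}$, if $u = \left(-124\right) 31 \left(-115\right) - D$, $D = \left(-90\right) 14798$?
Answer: $\frac{307486485839}{104822261001} \approx 2.9334$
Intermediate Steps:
$D = -1331820$
$u = 1773880$ ($u = \left(-124\right) 31 \left(-115\right) - -1331820 = \left(-3844\right) \left(-115\right) + 1331820 = 442060 + 1331820 = 1773880$)
$\frac{-2868973 + \frac{\left(-847 + 941\right)^{2}}{-857412}}{u - 2751914} = \frac{-2868973 + \frac{\left(-847 + 941\right)^{2}}{-857412}}{1773880 - 2751914} = \frac{-2868973 + 94^{2} \left(- \frac{1}{857412}\right)}{-978034} = \left(-2868973 + 8836 \left(- \frac{1}{857412}\right)\right) \left(- \frac{1}{978034}\right) = \left(-2868973 - \frac{2209}{214353}\right) \left(- \frac{1}{978034}\right) = \left(- \frac{614972971678}{214353}\right) \left(- \frac{1}{978034}\right) = \frac{307486485839}{104822261001}$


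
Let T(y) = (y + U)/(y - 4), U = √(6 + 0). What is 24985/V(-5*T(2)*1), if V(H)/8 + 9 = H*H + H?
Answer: -974415/5948 + 1374175*√6/17844 ≈ 24.814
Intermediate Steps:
U = √6 ≈ 2.4495
T(y) = (y + √6)/(-4 + y) (T(y) = (y + √6)/(y - 4) = (y + √6)/(-4 + y))
V(H) = -72 + 8*H + 8*H² (V(H) = -72 + 8*(H*H + H) = -72 + 8*(H² + H) = -72 + 8*(H + H²) = -72 + (8*H + 8*H²) = -72 + 8*H + 8*H²)
24985/V(-5*T(2)*1) = 24985/(-72 + 8*(-5*(2 + √6)/(-4 + 2)*1) + 8*(-5*(2 + √6)/(-4 + 2)*1)²) = 24985/(-72 + 8*(-5*(2 + √6)/(-2)*1) + 8*(-5*(2 + √6)/(-2)*1)²) = 24985/(-72 + 8*(-(-5)*(2 + √6)/2*1) + 8*(-(-5)*(2 + √6)/2*1)²) = 24985/(-72 + 8*(-5*(-1 - √6/2)*1) + 8*(-5*(-1 - √6/2)*1)²) = 24985/(-72 + 8*((5 + 5*√6/2)*1) + 8*((5 + 5*√6/2)*1)²) = 24985/(-72 + 8*(5 + 5*√6/2) + 8*(5 + 5*√6/2)²) = 24985/(-72 + (40 + 20*√6) + 8*(5 + 5*√6/2)²) = 24985/(-32 + 8*(5 + 5*√6/2)² + 20*√6)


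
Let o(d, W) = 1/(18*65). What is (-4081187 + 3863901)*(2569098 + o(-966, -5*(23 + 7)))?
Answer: -326563981505023/585 ≈ -5.5823e+11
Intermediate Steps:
o(d, W) = 1/1170
(-4081187 + 3863901)*(2569098 + o(-966, -5*(23 + 7))) = (-4081187 + 3863901)*(2569098 + 1/1170) = -217286*3005844661/1170 = -326563981505023/585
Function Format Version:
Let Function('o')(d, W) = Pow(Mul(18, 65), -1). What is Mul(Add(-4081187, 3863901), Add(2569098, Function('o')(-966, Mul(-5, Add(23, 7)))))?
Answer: Rational(-326563981505023, 585) ≈ -5.5823e+11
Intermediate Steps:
Function('o')(d, W) = Rational(1, 1170) (Function('o')(d, W) = Pow(1170, -1) = Rational(1, 1170))
Mul(Add(-4081187, 3863901), Add(2569098, Function('o')(-966, Mul(-5, Add(23, 7))))) = Mul(Add(-4081187, 3863901), Add(2569098, Rational(1, 1170))) = Mul(-217286, Rational(3005844661, 1170)) = Rational(-326563981505023, 585)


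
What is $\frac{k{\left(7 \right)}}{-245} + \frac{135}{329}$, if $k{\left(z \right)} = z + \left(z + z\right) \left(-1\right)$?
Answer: $\frac{722}{1645} \approx 0.43891$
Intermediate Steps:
$k{\left(z \right)} = - z$ ($k{\left(z \right)} = z + 2 z \left(-1\right) = z - 2 z = - z$)
$\frac{k{\left(7 \right)}}{-245} + \frac{135}{329} = \frac{\left(-1\right) 7}{-245} + \frac{135}{329} = \left(-7\right) \left(- \frac{1}{245}\right) + 135 \cdot \frac{1}{329} = \frac{1}{35} + \frac{135}{329} = \frac{722}{1645}$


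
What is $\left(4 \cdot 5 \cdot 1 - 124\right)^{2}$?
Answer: $10816$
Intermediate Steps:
$\left(4 \cdot 5 \cdot 1 - 124\right)^{2} = \left(20 \cdot 1 - 124\right)^{2} = \left(20 - 124\right)^{2} = \left(-104\right)^{2} = 10816$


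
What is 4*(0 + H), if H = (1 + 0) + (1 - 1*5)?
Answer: -12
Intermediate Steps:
H = -3 (H = 1 + (1 - 5) = 1 - 4 = -3)
4*(0 + H) = 4*(0 - 3) = 4*(-3) = -12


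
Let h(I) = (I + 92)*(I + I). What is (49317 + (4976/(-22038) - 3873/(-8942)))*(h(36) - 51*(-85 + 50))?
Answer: 17819119262056519/32843966 ≈ 5.4254e+8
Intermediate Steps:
h(I) = 2*I*(92 + I) (h(I) = (92 + I)*(2*I) = 2*I*(92 + I))
(49317 + (4976/(-22038) - 3873/(-8942)))*(h(36) - 51*(-85 + 50)) = (49317 + (4976/(-22038) - 3873/(-8942)))*(2*36*(92 + 36) - 51*(-85 + 50)) = (49317 + (4976*(-1/22038) - 3873*(-1/8942)))*(2*36*128 - 51*(-35)) = (49317 + (-2488/11019 + 3873/8942))*(9216 + 1785) = (49317 + 20428891/98531898)*11001 = (4859318042557/98531898)*11001 = 17819119262056519/32843966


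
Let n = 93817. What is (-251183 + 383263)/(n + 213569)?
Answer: 66040/153693 ≈ 0.42969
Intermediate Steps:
(-251183 + 383263)/(n + 213569) = (-251183 + 383263)/(93817 + 213569) = 132080/307386 = 132080*(1/307386) = 66040/153693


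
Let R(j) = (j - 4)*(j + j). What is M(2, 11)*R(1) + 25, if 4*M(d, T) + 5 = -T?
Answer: 49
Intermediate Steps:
R(j) = 2*j*(-4 + j) (R(j) = (-4 + j)*(2*j) = 2*j*(-4 + j))
M(d, T) = -5/4 - T/4 (M(d, T) = -5/4 + (-T)/4 = -5/4 - T/4)
M(2, 11)*R(1) + 25 = (-5/4 - 1/4*11)*(2*1*(-4 + 1)) + 25 = (-5/4 - 11/4)*(2*1*(-3)) + 25 = -4*(-6) + 25 = 24 + 25 = 49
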